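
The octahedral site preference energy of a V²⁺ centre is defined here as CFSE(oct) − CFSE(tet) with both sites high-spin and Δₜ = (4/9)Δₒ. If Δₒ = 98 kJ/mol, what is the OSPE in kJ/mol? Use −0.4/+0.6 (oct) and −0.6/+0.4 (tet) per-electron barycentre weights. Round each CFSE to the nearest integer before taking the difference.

-83

V is in group 5, so V²⁺ is d³ (5 − 2 = 3).
Octahedral (high-spin): t₂g³ eg⁰, CFSE = 3(−0.4) + 0(+0.6) = -1.2Δₒ = -1.2 × 98 = -118 kJ/mol.
In a tetrahedral site the filling is e² t₂¹: CFSE(tet) = -0.8Δₜ = -0.8 × (4/9)(98) = -35 kJ/mol.
OSPE = CFSE(oct) − CFSE(tet) = -118 − (-35) = -83 kJ/mol.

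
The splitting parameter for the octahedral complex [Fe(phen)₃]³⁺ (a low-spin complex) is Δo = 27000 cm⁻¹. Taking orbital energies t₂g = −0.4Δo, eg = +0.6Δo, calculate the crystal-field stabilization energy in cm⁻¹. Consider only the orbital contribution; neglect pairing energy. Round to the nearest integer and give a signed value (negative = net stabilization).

phen is neutral, so the +3 overall charge sits on Fe: oxidation state +3.
Fe³⁺: group 8, so d-count = 8 − 3 = 5.
Configuration: t₂g⁵ eg⁰.
Orbital CFSE = 5(-0.4) + 0(0.6) = -2.0Δo = -2.0 × 27000 = -54000 cm⁻¹.

-54000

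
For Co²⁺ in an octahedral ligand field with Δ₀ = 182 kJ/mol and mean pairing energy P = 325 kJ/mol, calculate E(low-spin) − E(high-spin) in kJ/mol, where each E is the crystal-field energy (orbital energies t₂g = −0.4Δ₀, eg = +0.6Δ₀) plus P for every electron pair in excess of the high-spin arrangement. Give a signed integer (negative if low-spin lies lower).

143

Group 9 minus oxidation state +2 gives a d⁷ configuration for Co²⁺.
High-spin: t₂g⁵ eg², CFSE = -0.8Δ₀ = -146 kJ/mol.
Low-spin: t₂g⁶ eg¹, orbital CFSE = -1.8Δ₀ = -328 kJ/mol; plus 1 excess pair × P = +325 kJ/mol; total -3 kJ/mol.
E(LS) − E(HS) = -3 − (-146) = 143 kJ/mol.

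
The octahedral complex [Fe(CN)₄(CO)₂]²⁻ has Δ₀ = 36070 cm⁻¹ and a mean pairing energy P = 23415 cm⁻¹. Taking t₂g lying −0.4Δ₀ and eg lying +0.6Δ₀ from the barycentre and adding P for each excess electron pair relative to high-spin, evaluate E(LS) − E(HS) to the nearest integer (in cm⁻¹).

Ligand charges: 4×(-1) from CN⁻ and 2×(+0) from CO sum to -4; with overall charge -2, Fe is +2.
Fe²⁺: group 8, so d-count = 8 − 2 = 6.
High-spin: t₂g⁴ eg², CFSE = -0.4Δ₀ = -14428 cm⁻¹.
For low-spin the configuration is t₂g⁶ eg⁰: orbital energy -2.4 × 36070 = -86568 cm⁻¹, and 2 additional pairs relative to high-spin add 46830 cm⁻¹, giving -39738 cm⁻¹.
E(LS) − E(HS) = -39738 − (-14428) = -25310 cm⁻¹.

-25310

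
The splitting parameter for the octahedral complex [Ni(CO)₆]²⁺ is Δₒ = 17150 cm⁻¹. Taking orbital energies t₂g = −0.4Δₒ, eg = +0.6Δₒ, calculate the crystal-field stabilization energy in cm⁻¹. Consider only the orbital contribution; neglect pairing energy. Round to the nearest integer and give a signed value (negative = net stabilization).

-20580

CO is neutral, so the +2 overall charge sits on Ni: oxidation state +2.
Group 10 minus oxidation state +2 gives a d⁸ configuration for Ni²⁺.
Configuration: t₂g⁶ eg².
Orbital CFSE = 6(-0.4) + 2(0.6) = -1.2Δₒ = -1.2 × 17150 = -20580 cm⁻¹.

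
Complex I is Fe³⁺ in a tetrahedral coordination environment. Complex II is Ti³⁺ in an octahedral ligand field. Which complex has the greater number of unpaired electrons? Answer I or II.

I: Group 8 minus oxidation state +3 gives a d⁵ configuration for Fe³⁺; Tetrahedral splitting is small, so the complex is high-spin; e^2 t2^3 → 5 unpaired.
II: Group 4 minus oxidation state +3 gives a d¹ configuration for Ti³⁺; For octahedral d¹ the high- and low-spin configurations coincide; t2g^1 e_g^0 → 1 unpaired.
So I has more unpaired electrons.

I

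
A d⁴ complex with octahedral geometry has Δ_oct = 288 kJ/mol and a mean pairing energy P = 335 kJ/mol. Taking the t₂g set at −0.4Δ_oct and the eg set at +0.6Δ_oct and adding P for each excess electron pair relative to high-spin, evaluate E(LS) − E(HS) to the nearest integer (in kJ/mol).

47

High-spin d⁴ fills as t₂g³ eg¹ with CFSE 3(−0.4) + 1(+0.6) = -0.6Δ_oct = -173 kJ/mol.
For low-spin the configuration is t₂g⁴ eg⁰: orbital energy -1.6 × 288 = -461 kJ/mol, and 1 additional pair relative to high-spin adds 335 kJ/mol, giving -126 kJ/mol.
The difference is -126 − (-173) = 47 kJ/mol, so high-spin lies lower.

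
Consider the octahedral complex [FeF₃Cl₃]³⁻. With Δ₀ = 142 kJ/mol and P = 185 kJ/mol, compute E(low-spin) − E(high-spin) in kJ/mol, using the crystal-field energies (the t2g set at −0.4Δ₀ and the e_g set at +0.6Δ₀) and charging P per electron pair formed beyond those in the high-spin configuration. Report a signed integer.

Ligand charges: 3×(-1) from F⁻ and 3×(-1) from Cl⁻ sum to -6; with overall charge -3, Fe is +3.
Fe sits in group 8; removing 3 electrons leaves Fe³⁺ with 8 − 3 = 5 d electrons.
In the high-spin limit (t2g^3 e_g^2) the orbital term is 0.0Δ₀ = 0 kJ/mol, with no excess pairing.
Low-spin: t2g^5 e_g^0, orbital CFSE = -2.0Δ₀ = -284 kJ/mol; plus 2 excess pairs × P = +370 kJ/mol; total 86 kJ/mol.
Thus E(LS) − E(HS) = 86 kJ/mol.

86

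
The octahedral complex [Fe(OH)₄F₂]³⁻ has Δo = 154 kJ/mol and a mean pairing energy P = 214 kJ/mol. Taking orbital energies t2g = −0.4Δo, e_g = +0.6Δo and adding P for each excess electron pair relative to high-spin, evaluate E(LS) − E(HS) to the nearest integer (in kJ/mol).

120

Ligand charges: 4×(-1) from OH⁻ and 2×(-1) from F⁻ sum to -6; with overall charge -3, Fe is +3.
Fe is in group 8, so Fe³⁺ is d⁵ (8 − 3 = 5).
In the high-spin limit (t2g^3 e_g^2) the orbital term is 0.0Δo = 0 kJ/mol, with no excess pairing.
For low-spin the configuration is t2g^5 e_g^0: orbital energy -2.0 × 154 = -308 kJ/mol, and 2 additional pairs relative to high-spin add 428 kJ/mol, giving 120 kJ/mol.
The difference is 120 − (0) = 120 kJ/mol, so high-spin lies lower.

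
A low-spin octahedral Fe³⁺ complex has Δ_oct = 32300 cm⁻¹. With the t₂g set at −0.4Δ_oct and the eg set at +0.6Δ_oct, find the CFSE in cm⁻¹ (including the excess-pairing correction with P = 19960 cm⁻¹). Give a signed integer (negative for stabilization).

-24680

Fe³⁺: group 8, so d-count = 8 − 3 = 5.
Configuration: t₂g⁵ eg⁰.
The orbital stabilization is -2.0Δ_oct = -2.0 × 32300 = -64600 cm⁻¹.
Pairing penalty: 2 pairs vs 0 in the high-spin reference → 2 extra × P = 39920 cm⁻¹.
Combining: -64600 + 39920 = -24680 cm⁻¹.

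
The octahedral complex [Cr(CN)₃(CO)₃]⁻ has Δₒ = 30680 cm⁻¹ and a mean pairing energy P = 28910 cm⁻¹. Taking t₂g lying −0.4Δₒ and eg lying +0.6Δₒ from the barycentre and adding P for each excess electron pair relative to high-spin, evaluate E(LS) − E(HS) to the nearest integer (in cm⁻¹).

-1770

Ligand charges: 3×(-1) from CN⁻ and 3×(+0) from CO sum to -3; with overall charge -1, Cr is +2.
Cr²⁺: group 6, so d-count = 6 − 2 = 4.
High-spin d⁴ fills as t₂g³ eg¹ with CFSE 3(−0.4) + 1(+0.6) = -0.6Δₒ = -18408 cm⁻¹.
For low-spin the configuration is t₂g⁴ eg⁰: orbital energy -1.6 × 30680 = -49088 cm⁻¹, and 1 additional pair relative to high-spin adds 28910 cm⁻¹, giving -20178 cm⁻¹.
Thus E(LS) − E(HS) = -1770 cm⁻¹.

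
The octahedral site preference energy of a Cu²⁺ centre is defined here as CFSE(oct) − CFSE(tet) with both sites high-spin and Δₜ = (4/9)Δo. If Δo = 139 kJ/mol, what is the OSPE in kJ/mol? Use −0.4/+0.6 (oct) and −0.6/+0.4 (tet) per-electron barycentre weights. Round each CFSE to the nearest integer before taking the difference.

Cu²⁺: group 11, so d-count = 11 − 2 = 9.
Octahedral high-spin t₂g⁶ eg³: CFSE = -0.6 × 139 = -83 kJ/mol.
Tetrahedral: e⁴ t₂⁵, CFSE = 4(−0.6) + 5(+0.4) = -0.4Δₜ = -0.4 × (4/9) × 139 = -25 kJ/mol.
OSPE = CFSE(oct) − CFSE(tet) = -83 − (-25) = -58 kJ/mol.

-58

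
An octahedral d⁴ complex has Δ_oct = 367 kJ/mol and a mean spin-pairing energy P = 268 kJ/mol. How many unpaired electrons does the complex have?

2

Since Δ_oct = 367 kJ/mol > P = 268 kJ/mol, the complex adopts the low-spin configuration.
Configuration: t₂g⁴ eg⁰.
Unpaired electrons: 2.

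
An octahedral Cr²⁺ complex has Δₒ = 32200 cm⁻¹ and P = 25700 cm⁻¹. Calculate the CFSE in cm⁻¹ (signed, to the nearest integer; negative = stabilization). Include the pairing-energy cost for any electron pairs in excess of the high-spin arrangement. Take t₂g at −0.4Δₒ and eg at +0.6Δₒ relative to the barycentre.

-25820

Cr is in group 6, so Cr²⁺ is d⁴ (6 − 2 = 4).
Δₒ > P, so pairing is preferred: the ground state is low-spin.
Configuration: t₂g⁴ eg⁰.
Orbital CFSE = -1.6Δₒ = -1.6 × 32200 = -51520 cm⁻¹.
Excess pairs vs high-spin: 1 − 0 = 1; pairing cost = +25700 cm⁻¹.
Net CFSE = -51520 + 25700 = -25820 cm⁻¹.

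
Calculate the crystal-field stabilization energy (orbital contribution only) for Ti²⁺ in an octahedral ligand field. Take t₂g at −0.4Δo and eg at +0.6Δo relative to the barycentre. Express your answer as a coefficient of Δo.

Ti is in group 4, so Ti²⁺ is d² (4 − 2 = 2).
Configuration: t₂g² eg⁰.
CFSE = 2(-0.4Δo) + 0(0.6Δo) = -0.8Δo + 0.0Δo = -0.8Δo.

-0.8 Δo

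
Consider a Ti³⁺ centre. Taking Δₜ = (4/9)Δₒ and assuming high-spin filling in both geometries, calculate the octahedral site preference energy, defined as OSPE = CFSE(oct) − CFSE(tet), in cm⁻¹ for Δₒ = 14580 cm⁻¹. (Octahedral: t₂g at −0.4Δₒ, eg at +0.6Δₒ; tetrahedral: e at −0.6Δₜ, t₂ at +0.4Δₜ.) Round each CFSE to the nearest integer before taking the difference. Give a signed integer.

-1944

Ti is in group 4, so Ti³⁺ is d¹ (4 − 3 = 1).
In an octahedral site d¹ (HS) is t₂g¹ eg⁰, giving CFSE(oct) = -0.4Δₒ = -5832 cm⁻¹.
Tetrahedral: e¹ t₂⁰, CFSE = 1(−0.6) + 0(+0.4) = -0.6Δₜ = -0.6 × (4/9) × 14580 = -3888 cm⁻¹.
Subtracting, OSPE = -5832 − (-3888) = -1944 cm⁻¹.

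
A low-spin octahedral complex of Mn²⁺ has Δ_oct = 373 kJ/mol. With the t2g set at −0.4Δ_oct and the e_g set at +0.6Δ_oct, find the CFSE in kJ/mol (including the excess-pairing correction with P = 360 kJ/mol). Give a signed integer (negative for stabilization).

-26

Mn sits in group 7; removing 2 electrons leaves Mn²⁺ with 7 − 2 = 5 d electrons.
Electron filling gives t2g^5 e_g^0.
Orbital CFSE = 5(-0.4) + 0(0.6) = -2.0Δ_oct = -2.0 × 373 = -746 kJ/mol.
Pairing penalty: 2 pairs vs 0 in the high-spin reference → 2 extra × P = 720 kJ/mol.
Combining: -746 + 720 = -26 kJ/mol.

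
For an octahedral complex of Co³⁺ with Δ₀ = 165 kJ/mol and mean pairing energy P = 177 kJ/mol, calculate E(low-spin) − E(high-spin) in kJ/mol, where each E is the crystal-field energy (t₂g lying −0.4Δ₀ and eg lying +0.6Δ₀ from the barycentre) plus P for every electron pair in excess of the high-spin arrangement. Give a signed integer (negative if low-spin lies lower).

Co sits in group 9; removing 3 electrons leaves Co³⁺ with 9 − 3 = 6 d electrons.
High-spin d⁶ fills as t₂g⁴ eg² with CFSE 4(−0.4) + 2(+0.6) = -0.4Δ₀ = -66 kJ/mol.
Low-spin t₂g⁶ eg⁰ gives -2.4Δ₀ = -396 kJ/mol, but forming 2 extra pairs costs 2P = 354 kJ/mol, so E(LS) = -396 + 354 = -42 kJ/mol.
The difference is -42 − (-66) = 24 kJ/mol, so high-spin lies lower.

24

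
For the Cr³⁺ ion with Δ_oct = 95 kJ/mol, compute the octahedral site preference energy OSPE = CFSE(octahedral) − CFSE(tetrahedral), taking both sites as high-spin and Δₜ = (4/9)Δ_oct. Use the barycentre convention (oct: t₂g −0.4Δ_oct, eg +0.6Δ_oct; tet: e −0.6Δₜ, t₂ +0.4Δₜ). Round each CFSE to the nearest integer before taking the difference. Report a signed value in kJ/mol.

-80

Cr³⁺: group 6, so d-count = 6 − 3 = 3.
Octahedral (high-spin): t₂g³ eg⁰, CFSE = 3(−0.4) + 0(+0.6) = -1.2Δ_oct = -1.2 × 95 = -114 kJ/mol.
In a tetrahedral site the filling is e² t₂¹: CFSE(tet) = -0.8Δₜ = -0.8 × (4/9)(95) = -34 kJ/mol.
OSPE = -114 − (-34) = -80 kJ/mol.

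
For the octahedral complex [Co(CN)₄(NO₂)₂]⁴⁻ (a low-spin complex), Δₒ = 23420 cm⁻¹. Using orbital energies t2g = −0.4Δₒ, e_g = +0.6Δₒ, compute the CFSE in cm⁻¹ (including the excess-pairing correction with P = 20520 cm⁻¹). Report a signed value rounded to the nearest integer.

Ligand charges: 4×(-1) from CN⁻ and 2×(-1) from NO₂⁻ sum to -6; with overall charge -4, Co is +2.
Co sits in group 9; removing 2 electrons leaves Co²⁺ with 9 − 2 = 7 d electrons.
Electron filling gives t2g^6 e_g^1.
The orbital stabilization is -1.8Δₒ = -1.8 × 23420 = -42156 cm⁻¹.
High-spin d⁷ would be t2g^5 e_g^2 with 2 pairs; low-spin has 3, so 1 excess pair costs +1P = +20520 cm⁻¹.
Overall CFSE = -42156 + 20520 = -21636 cm⁻¹.

-21636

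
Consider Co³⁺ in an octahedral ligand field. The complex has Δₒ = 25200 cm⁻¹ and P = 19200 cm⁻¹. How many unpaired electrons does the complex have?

0

Group 9 minus oxidation state +3 gives a d⁶ configuration for Co³⁺.
Here Δₒ > P (25200 > 19200), so the low-spin state is favoured.
Filling d⁶ accordingly: t₂g⁶ eg⁰.
Unpaired electrons: 0.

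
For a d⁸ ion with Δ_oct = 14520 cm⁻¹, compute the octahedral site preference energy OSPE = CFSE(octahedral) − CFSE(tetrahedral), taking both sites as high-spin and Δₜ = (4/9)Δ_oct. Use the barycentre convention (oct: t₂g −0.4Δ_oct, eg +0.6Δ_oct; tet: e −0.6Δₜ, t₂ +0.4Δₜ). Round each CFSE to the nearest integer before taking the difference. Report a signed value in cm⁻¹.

In an octahedral site d⁸ (HS) is t2g^6 e_g^2, giving CFSE(oct) = -1.2Δ_oct = -17424 cm⁻¹.
Tetrahedral: e^4 t2^4, CFSE = 4(−0.6) + 4(+0.4) = -0.8Δₜ = -0.8 × (4/9) × 14520 = -5163 cm⁻¹.
OSPE = CFSE(oct) − CFSE(tet) = -17424 − (-5163) = -12261 cm⁻¹.

-12261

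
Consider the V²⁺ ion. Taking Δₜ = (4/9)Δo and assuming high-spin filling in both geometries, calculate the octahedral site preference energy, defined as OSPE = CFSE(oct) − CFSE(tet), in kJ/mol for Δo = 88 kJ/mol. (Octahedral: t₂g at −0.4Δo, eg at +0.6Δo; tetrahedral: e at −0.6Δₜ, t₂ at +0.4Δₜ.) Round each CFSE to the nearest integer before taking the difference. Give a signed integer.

V sits in group 5; removing 2 electrons leaves V²⁺ with 5 − 2 = 3 d electrons.
Octahedral (high-spin): t₂g³ eg⁰, CFSE = 3(−0.4) + 0(+0.6) = -1.2Δo = -1.2 × 88 = -106 kJ/mol.
Tetrahedral: e² t₂¹, CFSE = 2(−0.6) + 1(+0.4) = -0.8Δₜ = -0.8 × (4/9) × 88 = -31 kJ/mol.
OSPE = -106 − (-31) = -75 kJ/mol.

-75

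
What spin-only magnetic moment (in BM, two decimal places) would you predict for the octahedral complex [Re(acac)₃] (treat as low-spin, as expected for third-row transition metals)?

2.83 BM

Each acac⁻ contributes -1; 3 × (-1) = -3. With overall charge +0, Re is in the +3 oxidation state.
Re sits in group 7; removing 3 electrons leaves Re³⁺ with 7 − 3 = 4 d electrons.
Configuration: t₂g⁴ eg⁰ → 2 unpaired electrons.
μ(spin-only) = √[2(2+2)] = √8 ≈ 2.83 BM.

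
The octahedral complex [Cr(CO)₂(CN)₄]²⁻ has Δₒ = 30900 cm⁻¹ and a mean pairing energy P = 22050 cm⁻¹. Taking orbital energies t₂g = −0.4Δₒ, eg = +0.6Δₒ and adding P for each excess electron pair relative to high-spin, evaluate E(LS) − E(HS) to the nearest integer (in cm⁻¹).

Ligand charges: 2×(+0) from CO and 4×(-1) from CN⁻ sum to -4; with overall charge -2, Cr is +2.
Cr²⁺: group 6, so d-count = 6 − 2 = 4.
In the high-spin limit (t₂g³ eg¹) the orbital term is -0.6Δₒ = -18540 cm⁻¹, with no excess pairing.
Low-spin t₂g⁴ eg⁰ gives -1.6Δₒ = -49440 cm⁻¹, but forming 1 extra pair costs 1P = 22050 cm⁻¹, so E(LS) = -49440 + 22050 = -27390 cm⁻¹.
E(LS) − E(HS) = -27390 − (-18540) = -8850 cm⁻¹.

-8850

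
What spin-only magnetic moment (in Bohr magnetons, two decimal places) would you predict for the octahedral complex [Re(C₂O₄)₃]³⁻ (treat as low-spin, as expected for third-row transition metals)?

Each C₂O₄²⁻ contributes -2; 3 × (-2) = -6. With overall charge -3, Re is in the +3 oxidation state.
Re is in group 7, so Re³⁺ is d⁴ (7 − 3 = 4).
Configuration: t₂g⁴ eg⁰ → 2 unpaired electrons.
μ(spin-only) = √[2(2+2)] = √8 ≈ 2.83 Bohr magnetons.

2.83 Bohr magnetons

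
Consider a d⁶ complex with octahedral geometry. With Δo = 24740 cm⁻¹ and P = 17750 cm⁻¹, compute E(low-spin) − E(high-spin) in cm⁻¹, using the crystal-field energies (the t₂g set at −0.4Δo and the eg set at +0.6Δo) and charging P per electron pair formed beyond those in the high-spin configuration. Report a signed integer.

In the high-spin limit (t₂g⁴ eg²) the orbital term is -0.4Δo = -9896 cm⁻¹, with no excess pairing.
For low-spin the configuration is t₂g⁶ eg⁰: orbital energy -2.4 × 24740 = -59376 cm⁻¹, and 2 additional pairs relative to high-spin add 35500 cm⁻¹, giving -23876 cm⁻¹.
Thus E(LS) − E(HS) = -13980 cm⁻¹.

-13980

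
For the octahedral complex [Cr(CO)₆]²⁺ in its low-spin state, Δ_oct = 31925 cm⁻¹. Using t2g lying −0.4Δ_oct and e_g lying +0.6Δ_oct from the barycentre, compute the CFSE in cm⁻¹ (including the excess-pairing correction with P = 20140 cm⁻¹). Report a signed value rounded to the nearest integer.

-30940

CO is neutral, so the +2 overall charge sits on Cr: oxidation state +2.
Group 6 minus oxidation state +2 gives a d⁴ configuration for Cr²⁺.
Electron filling gives t2g^4 e_g^0.
CFSE(orbital) = 4×(-0.4Δ_oct) + 0×(0.6Δ_oct) = -1.6Δ_oct; with Δ_oct = 31925 cm⁻¹ that is -51080 cm⁻¹.
Relative to high-spin t2g^3 e_g^1 (0 paired), the low-spin configuration has 1 additional pair, contributing +1 × 20140 = +20140 cm⁻¹.
Overall CFSE = -51080 + 20140 = -30940 cm⁻¹.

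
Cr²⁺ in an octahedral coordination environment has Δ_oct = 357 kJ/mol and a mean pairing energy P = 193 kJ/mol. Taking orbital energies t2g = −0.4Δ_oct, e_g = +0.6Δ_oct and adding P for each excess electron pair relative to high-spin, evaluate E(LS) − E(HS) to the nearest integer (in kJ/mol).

-164

Cr sits in group 6; removing 2 electrons leaves Cr²⁺ with 6 − 2 = 4 d electrons.
High-spin d⁴ fills as t2g^3 e_g^1 with CFSE 3(−0.4) + 1(+0.6) = -0.6Δ_oct = -214 kJ/mol.
Low-spin t2g^4 e_g^0 gives -1.6Δ_oct = -571 kJ/mol, but forming 1 extra pair costs 1P = 193 kJ/mol, so E(LS) = -571 + 193 = -378 kJ/mol.
Thus E(LS) − E(HS) = -164 kJ/mol.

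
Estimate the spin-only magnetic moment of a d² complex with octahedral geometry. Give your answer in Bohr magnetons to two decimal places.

2.83 Bohr magnetons

For octahedral d² the high- and low-spin configurations coincide.
Configuration: t₂g² eg⁰ → 2 unpaired electrons.
μ(spin-only) = √[2(2+2)] = √8 ≈ 2.83 Bohr magnetons.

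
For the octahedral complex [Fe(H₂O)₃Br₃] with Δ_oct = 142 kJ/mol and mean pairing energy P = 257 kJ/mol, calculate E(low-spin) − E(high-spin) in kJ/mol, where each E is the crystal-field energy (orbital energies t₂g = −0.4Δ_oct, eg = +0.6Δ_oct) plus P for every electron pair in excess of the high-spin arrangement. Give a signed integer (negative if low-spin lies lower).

Ligand charges: 3×(+0) from H₂O and 3×(-1) from Br⁻ sum to -3; with overall charge +0, Fe is +3.
Group 8 minus oxidation state +3 gives a d⁵ configuration for Fe³⁺.
High-spin: t₂g³ eg², CFSE = 0.0Δ_oct = 0 kJ/mol.
Low-spin t₂g⁵ eg⁰ gives -2.0Δ_oct = -284 kJ/mol, but forming 2 extra pairs costs 2P = 514 kJ/mol, so E(LS) = -284 + 514 = 230 kJ/mol.
The difference is 230 − (0) = 230 kJ/mol, so high-spin lies lower.

230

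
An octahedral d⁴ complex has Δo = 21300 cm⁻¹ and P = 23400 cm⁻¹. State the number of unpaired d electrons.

4

Δo < P, so pairing is avoided: the ground state is high-spin.
Configuration: t₂g³ eg¹.
Unpaired electrons: 4.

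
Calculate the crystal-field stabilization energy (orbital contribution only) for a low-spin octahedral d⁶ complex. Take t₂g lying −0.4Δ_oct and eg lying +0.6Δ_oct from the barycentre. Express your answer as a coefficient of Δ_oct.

Configuration: t₂g⁶ eg⁰.
CFSE = 6(-0.4Δ_oct) + 0(0.6Δ_oct) = -2.4Δ_oct + 0.0Δ_oct = -2.4Δ_oct.

-2.4 Δ_oct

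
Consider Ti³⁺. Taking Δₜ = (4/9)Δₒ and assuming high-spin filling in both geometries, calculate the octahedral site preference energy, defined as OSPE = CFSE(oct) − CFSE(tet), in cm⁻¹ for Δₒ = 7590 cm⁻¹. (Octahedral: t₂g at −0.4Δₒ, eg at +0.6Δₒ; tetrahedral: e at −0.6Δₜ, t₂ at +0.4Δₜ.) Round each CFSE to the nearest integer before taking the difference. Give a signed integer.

-1012

Ti is in group 4, so Ti³⁺ is d¹ (4 − 3 = 1).
In an octahedral site d¹ (HS) is t2g^1 e_g^0, giving CFSE(oct) = -0.4Δₒ = -3036 cm⁻¹.
Tetrahedral e^1 t2^0 gives -0.6Δₜ = -0.6 × (4/9) × 7590 = -2024 cm⁻¹.
OSPE = -3036 − (-2024) = -1012 cm⁻¹.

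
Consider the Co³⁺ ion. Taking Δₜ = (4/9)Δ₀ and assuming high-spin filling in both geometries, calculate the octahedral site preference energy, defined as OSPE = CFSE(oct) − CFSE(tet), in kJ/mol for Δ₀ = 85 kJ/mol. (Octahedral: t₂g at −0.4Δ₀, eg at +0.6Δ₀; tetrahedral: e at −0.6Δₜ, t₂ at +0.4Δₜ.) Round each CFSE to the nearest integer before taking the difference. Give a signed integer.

-11

Co³⁺: group 9, so d-count = 9 − 3 = 6.
Octahedral (high-spin): t₂g⁴ eg², CFSE = 4(−0.4) + 2(+0.6) = -0.4Δ₀ = -0.4 × 85 = -34 kJ/mol.
In a tetrahedral site the filling is e³ t₂³: CFSE(tet) = -0.6Δₜ = -0.6 × (4/9)(85) = -23 kJ/mol.
OSPE = -34 − (-23) = -11 kJ/mol.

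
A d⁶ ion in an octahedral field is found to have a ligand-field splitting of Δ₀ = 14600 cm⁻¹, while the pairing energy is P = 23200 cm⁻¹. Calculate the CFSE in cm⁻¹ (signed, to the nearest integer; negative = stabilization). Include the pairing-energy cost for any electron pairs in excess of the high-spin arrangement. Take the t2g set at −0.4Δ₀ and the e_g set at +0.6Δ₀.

-5840

With Δ₀ < P the complex is high-spin.
That gives t2g^4 e_g^2.
Orbital CFSE = -0.4Δ₀ = -0.4 × 14600 = -5840 cm⁻¹.
High-spin has no excess pairs, so no pairing correction applies.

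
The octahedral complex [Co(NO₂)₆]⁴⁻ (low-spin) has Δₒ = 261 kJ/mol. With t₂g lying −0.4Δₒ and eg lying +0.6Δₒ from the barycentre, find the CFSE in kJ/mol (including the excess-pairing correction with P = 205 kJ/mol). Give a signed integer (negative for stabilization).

-265

Each NO₂⁻ contributes -1; 6 × (-1) = -6. With overall charge -4, Co is in the +2 oxidation state.
Co is in group 9, so Co²⁺ is d⁷ (9 − 2 = 7).
Configuration: t₂g⁶ eg¹.
The orbital stabilization is -1.8Δₒ = -1.8 × 261 = -470 kJ/mol.
High-spin d⁷ would be t₂g⁵ eg² with 2 pairs; low-spin has 3, so 1 excess pair costs +1P = +205 kJ/mol.
Overall CFSE = -470 + 205 = -265 kJ/mol.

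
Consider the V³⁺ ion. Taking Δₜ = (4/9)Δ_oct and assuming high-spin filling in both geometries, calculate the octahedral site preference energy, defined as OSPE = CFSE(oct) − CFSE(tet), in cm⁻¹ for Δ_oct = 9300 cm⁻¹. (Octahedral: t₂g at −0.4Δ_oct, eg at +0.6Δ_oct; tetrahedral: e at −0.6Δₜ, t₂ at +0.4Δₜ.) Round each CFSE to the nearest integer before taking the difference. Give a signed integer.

V³⁺: group 5, so d-count = 5 − 3 = 2.
Octahedral (high-spin): t₂g² eg⁰, CFSE = 2(−0.4) + 0(+0.6) = -0.8Δ_oct = -0.8 × 9300 = -7440 cm⁻¹.
Tetrahedral e² t₂⁰ gives -1.2Δₜ = -1.2 × (4/9) × 9300 = -4960 cm⁻¹.
Subtracting, OSPE = -7440 − (-4960) = -2480 cm⁻¹.

-2480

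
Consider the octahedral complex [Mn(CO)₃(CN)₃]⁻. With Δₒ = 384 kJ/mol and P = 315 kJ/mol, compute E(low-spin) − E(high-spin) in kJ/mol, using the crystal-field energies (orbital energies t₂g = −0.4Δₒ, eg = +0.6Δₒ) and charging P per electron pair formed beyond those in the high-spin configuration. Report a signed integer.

-138

Ligand charges: 3×(+0) from CO and 3×(-1) from CN⁻ sum to -3; with overall charge -1, Mn is +2.
Mn is in group 7, so Mn²⁺ is d⁵ (7 − 2 = 5).
High-spin: t₂g³ eg², CFSE = 0.0Δₒ = 0 kJ/mol.
Low-spin t₂g⁵ eg⁰ gives -2.0Δₒ = -768 kJ/mol, but forming 2 extra pairs costs 2P = 630 kJ/mol, so E(LS) = -768 + 630 = -138 kJ/mol.
Thus E(LS) − E(HS) = -138 kJ/mol.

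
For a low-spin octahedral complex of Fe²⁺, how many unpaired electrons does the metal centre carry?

Fe²⁺: group 8, so d-count = 8 − 2 = 6.
Configuration: t₂g⁶ eg⁰, giving 0 unpaired electrons.

0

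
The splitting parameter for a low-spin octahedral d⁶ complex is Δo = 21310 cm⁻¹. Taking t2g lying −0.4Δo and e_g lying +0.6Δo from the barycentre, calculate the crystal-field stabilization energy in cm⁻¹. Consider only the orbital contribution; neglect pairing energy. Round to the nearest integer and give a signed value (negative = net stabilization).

Electron filling gives t2g^6 e_g^0.
CFSE(orbital) = 6×(-0.4Δo) + 0×(0.6Δo) = -2.4Δo; with Δo = 21310 cm⁻¹ that is -51144 cm⁻¹.

-51144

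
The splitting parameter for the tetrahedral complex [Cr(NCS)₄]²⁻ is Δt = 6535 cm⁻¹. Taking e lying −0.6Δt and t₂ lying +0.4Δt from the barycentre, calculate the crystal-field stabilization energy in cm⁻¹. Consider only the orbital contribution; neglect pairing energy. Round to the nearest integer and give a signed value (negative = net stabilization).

Each NCS⁻ contributes -1; 4 × (-1) = -4. With overall charge -2, Cr is in the +2 oxidation state.
Cr²⁺: group 6, so d-count = 6 − 2 = 4.
Tetrahedral splitting is small, so the complex is high-spin.
Electron filling gives e² t₂².
The orbital stabilization is -0.4Δt = -0.4 × 6535 = -2614 cm⁻¹.

-2614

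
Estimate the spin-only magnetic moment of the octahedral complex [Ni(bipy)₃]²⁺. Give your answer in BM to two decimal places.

bipy is neutral, so the +2 overall charge sits on Ni: oxidation state +2.
Ni is in group 10, so Ni²⁺ is d⁸ (10 − 2 = 8).
For octahedral d⁸ the high- and low-spin configurations coincide.
Configuration: t₂g⁶ eg² → 2 unpaired electrons.
μ(spin-only) = √[2(2+2)] = √8 ≈ 2.83 BM.

2.83 BM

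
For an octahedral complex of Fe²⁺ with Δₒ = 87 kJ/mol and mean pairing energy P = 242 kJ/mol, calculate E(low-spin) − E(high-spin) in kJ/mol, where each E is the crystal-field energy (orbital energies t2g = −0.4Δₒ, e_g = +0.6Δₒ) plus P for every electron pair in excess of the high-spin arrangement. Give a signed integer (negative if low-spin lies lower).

310

Group 8 minus oxidation state +2 gives a d⁶ configuration for Fe²⁺.
High-spin d⁶ fills as t2g^4 e_g^2 with CFSE 4(−0.4) + 2(+0.6) = -0.4Δₒ = -35 kJ/mol.
For low-spin the configuration is t2g^6 e_g^0: orbital energy -2.4 × 87 = -209 kJ/mol, and 2 additional pairs relative to high-spin add 484 kJ/mol, giving 275 kJ/mol.
E(LS) − E(HS) = 275 − (-35) = 310 kJ/mol.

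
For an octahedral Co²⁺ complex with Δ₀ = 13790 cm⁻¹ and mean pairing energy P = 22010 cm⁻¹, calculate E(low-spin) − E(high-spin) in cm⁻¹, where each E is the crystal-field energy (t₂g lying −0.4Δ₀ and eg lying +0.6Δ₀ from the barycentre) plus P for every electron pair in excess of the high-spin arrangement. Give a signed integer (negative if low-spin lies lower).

Co sits in group 9; removing 2 electrons leaves Co²⁺ with 9 − 2 = 7 d electrons.
High-spin d⁷ fills as t₂g⁵ eg² with CFSE 5(−0.4) + 2(+0.6) = -0.8Δ₀ = -11032 cm⁻¹.
Low-spin t₂g⁶ eg¹ gives -1.8Δ₀ = -24822 cm⁻¹, but forming 1 extra pair costs 1P = 22010 cm⁻¹, so E(LS) = -24822 + 22010 = -2812 cm⁻¹.
Thus E(LS) − E(HS) = 8220 cm⁻¹.

8220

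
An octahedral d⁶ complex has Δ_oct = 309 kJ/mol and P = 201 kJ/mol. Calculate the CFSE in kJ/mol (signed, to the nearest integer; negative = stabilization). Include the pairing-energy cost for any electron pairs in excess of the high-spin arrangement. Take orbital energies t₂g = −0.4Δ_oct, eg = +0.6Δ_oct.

-340

Since Δ_oct = 309 kJ/mol > P = 201 kJ/mol, the complex adopts the low-spin configuration.
Filling d⁶ accordingly: t₂g⁶ eg⁰.
Orbital CFSE = -2.4Δ_oct = -2.4 × 309 = -742 kJ/mol.
Excess pairs vs high-spin: 3 − 1 = 2; pairing cost = +402 kJ/mol.
Net CFSE = -742 + 402 = -340 kJ/mol.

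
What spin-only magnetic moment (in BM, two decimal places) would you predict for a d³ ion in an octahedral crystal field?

3.87 BM

For octahedral d³ the high- and low-spin configurations coincide.
Configuration: t2g^3 e_g^0 → 3 unpaired electrons.
μ(spin-only) = √[3(3+2)] = √15 ≈ 3.87 BM.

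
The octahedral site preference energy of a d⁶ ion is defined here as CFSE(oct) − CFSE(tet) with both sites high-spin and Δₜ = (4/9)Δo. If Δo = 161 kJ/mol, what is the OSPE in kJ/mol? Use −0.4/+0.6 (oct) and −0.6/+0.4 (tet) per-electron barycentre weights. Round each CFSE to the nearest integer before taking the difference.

Octahedral high-spin t₂g⁴ eg²: CFSE = -0.4 × 161 = -64 kJ/mol.
In a tetrahedral site the filling is e³ t₂³: CFSE(tet) = -0.6Δₜ = -0.6 × (4/9)(161) = -43 kJ/mol.
OSPE = CFSE(oct) − CFSE(tet) = -64 − (-43) = -21 kJ/mol.

-21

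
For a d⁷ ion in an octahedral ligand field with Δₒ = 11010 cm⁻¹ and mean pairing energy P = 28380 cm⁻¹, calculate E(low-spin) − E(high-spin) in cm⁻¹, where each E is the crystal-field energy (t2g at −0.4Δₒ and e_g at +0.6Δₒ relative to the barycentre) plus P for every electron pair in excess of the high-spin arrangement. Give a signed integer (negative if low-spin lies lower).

17370

In the high-spin limit (t2g^5 e_g^2) the orbital term is -0.8Δₒ = -8808 cm⁻¹, with no excess pairing.
For low-spin the configuration is t2g^6 e_g^1: orbital energy -1.8 × 11010 = -19818 cm⁻¹, and 1 additional pair relative to high-spin adds 28380 cm⁻¹, giving 8562 cm⁻¹.
The difference is 8562 − (-8808) = 17370 cm⁻¹, so high-spin lies lower.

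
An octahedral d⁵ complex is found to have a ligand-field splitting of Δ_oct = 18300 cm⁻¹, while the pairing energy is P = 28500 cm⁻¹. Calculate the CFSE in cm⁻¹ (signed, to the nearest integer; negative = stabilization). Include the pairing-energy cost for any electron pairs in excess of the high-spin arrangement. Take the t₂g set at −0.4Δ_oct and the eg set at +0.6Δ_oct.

Since Δ_oct = 18300 cm⁻¹ < P = 28500 cm⁻¹, the complex adopts the high-spin configuration.
Configuration: t₂g³ eg².
Orbital CFSE = 0.0Δ_oct = 0.0 × 18300 = 0 cm⁻¹.
High-spin has no excess pairs, so no pairing correction applies.

0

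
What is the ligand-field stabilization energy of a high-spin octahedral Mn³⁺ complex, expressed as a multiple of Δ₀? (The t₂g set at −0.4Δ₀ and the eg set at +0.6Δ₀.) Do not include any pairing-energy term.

-0.6 Δ₀

Group 7 minus oxidation state +3 gives a d⁴ configuration for Mn³⁺.
Configuration: t₂g³ eg¹.
CFSE = 3(-0.4Δ₀) + 1(0.6Δ₀) = -1.2Δ₀ + 0.6Δ₀ = -0.6Δ₀.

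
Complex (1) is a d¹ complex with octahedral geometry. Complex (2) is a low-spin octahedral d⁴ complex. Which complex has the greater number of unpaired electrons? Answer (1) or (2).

(2)

(1): For octahedral d¹ the high- and low-spin configurations coincide; t₂g¹ eg⁰ → 1 unpaired.
(2): t2g^4 e_g^0 → 2 unpaired.
So (2) has more unpaired electrons.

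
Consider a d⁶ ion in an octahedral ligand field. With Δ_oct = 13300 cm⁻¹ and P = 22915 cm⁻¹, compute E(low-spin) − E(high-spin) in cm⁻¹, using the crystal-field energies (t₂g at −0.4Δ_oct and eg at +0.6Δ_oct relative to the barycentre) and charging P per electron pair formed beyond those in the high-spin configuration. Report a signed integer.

In the high-spin limit (t₂g⁴ eg²) the orbital term is -0.4Δ_oct = -5320 cm⁻¹, with no excess pairing.
Low-spin: t₂g⁶ eg⁰, orbital CFSE = -2.4Δ_oct = -31920 cm⁻¹; plus 2 excess pairs × P = +45830 cm⁻¹; total 13910 cm⁻¹.
Thus E(LS) − E(HS) = 19230 cm⁻¹.

19230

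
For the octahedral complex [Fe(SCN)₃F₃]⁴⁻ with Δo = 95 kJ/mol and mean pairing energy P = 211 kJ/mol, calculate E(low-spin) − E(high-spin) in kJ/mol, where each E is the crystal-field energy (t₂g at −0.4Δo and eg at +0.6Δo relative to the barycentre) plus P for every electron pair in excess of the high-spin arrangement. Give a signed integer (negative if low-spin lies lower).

Ligand charges: 3×(-1) from SCN⁻ and 3×(-1) from F⁻ sum to -6; with overall charge -4, Fe is +2.
Fe sits in group 8; removing 2 electrons leaves Fe²⁺ with 8 − 2 = 6 d electrons.
High-spin d⁶ fills as t₂g⁴ eg² with CFSE 4(−0.4) + 2(+0.6) = -0.4Δo = -38 kJ/mol.
Low-spin t₂g⁶ eg⁰ gives -2.4Δo = -228 kJ/mol, but forming 2 extra pairs costs 2P = 422 kJ/mol, so E(LS) = -228 + 422 = 194 kJ/mol.
The difference is 194 − (-38) = 232 kJ/mol, so high-spin lies lower.

232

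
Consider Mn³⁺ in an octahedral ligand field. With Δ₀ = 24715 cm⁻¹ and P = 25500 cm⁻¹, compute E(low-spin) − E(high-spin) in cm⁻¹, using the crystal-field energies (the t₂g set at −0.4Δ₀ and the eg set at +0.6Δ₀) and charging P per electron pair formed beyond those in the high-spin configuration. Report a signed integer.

785

Group 7 minus oxidation state +3 gives a d⁴ configuration for Mn³⁺.
High-spin d⁴ fills as t₂g³ eg¹ with CFSE 3(−0.4) + 1(+0.6) = -0.6Δ₀ = -14829 cm⁻¹.
Low-spin: t₂g⁴ eg⁰, orbital CFSE = -1.6Δ₀ = -39544 cm⁻¹; plus 1 excess pair × P = +25500 cm⁻¹; total -14044 cm⁻¹.
Thus E(LS) − E(HS) = 785 cm⁻¹.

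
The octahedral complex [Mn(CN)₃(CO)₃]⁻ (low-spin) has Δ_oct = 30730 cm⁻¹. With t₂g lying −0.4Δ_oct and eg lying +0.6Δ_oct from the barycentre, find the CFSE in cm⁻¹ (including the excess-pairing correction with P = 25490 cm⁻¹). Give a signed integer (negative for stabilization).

-10480

Ligand charges: 3×(-1) from CN⁻ and 3×(+0) from CO sum to -3; with overall charge -1, Mn is +2.
Group 7 minus oxidation state +2 gives a d⁵ configuration for Mn²⁺.
Configuration: t₂g⁵ eg⁰.
CFSE(orbital) = 5×(-0.4Δ_oct) + 0×(0.6Δ_oct) = -2.0Δ_oct; with Δ_oct = 30730 cm⁻¹ that is -61460 cm⁻¹.
Pairing penalty: 2 pairs vs 0 in the high-spin reference → 2 extra × P = 50980 cm⁻¹.
Combining: -61460 + 50980 = -10480 cm⁻¹.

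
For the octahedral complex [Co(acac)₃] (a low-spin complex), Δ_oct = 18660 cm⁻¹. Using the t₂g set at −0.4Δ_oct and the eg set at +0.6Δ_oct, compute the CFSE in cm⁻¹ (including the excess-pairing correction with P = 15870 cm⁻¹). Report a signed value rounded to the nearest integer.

Each acac⁻ contributes -1; 3 × (-1) = -3. With overall charge +0, Co is in the +3 oxidation state.
Co sits in group 9; removing 3 electrons leaves Co³⁺ with 9 − 3 = 6 d electrons.
The d⁶ electrons fill as t₂g⁶ eg⁰.
CFSE(orbital) = 6×(-0.4Δ_oct) + 0×(0.6Δ_oct) = -2.4Δ_oct; with Δ_oct = 18660 cm⁻¹ that is -44784 cm⁻¹.
High-spin d⁶ would be t₂g⁴ eg² with 1 pair; low-spin has 3, so 2 excess pairs cost +2P = +31740 cm⁻¹.
Net CFSE = -44784 + 31740 = -13044 cm⁻¹.

-13044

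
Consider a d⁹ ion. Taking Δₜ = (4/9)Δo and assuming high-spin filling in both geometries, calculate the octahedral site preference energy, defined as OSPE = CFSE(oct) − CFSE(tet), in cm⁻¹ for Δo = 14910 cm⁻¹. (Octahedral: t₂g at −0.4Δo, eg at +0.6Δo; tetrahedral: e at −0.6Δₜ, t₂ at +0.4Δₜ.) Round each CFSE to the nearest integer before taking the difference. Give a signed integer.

-6295

Octahedral (high-spin): t2g^6 e_g^3, CFSE = 6(−0.4) + 3(+0.6) = -0.6Δo = -0.6 × 14910 = -8946 cm⁻¹.
Tetrahedral e^4 t2^5 gives -0.4Δₜ = -0.4 × (4/9) × 14910 = -2651 cm⁻¹.
Subtracting, OSPE = -8946 − (-2651) = -6295 cm⁻¹.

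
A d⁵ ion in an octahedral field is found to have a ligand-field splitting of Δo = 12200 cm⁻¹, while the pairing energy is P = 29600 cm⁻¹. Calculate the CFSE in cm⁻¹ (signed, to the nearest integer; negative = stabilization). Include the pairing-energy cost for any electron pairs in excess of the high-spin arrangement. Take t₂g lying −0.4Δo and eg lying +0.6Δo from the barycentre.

0

Since Δo = 12200 cm⁻¹ < P = 29600 cm⁻¹, the complex adopts the high-spin configuration.
That gives t₂g³ eg².
Orbital CFSE = 0.0Δo = 0.0 × 12200 = 0 cm⁻¹.
High-spin has no excess pairs, so no pairing correction applies.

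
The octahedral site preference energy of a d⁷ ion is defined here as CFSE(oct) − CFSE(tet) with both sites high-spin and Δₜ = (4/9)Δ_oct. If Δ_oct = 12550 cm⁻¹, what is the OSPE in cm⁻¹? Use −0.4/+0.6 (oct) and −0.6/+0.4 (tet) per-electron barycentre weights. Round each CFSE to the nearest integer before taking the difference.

Octahedral (high-spin): t2g^5 e_g^2, CFSE = 5(−0.4) + 2(+0.6) = -0.8Δ_oct = -0.8 × 12550 = -10040 cm⁻¹.
Tetrahedral e^4 t2^3 gives -1.2Δₜ = -1.2 × (4/9) × 12550 = -6693 cm⁻¹.
OSPE = CFSE(oct) − CFSE(tet) = -10040 − (-6693) = -3347 cm⁻¹.

-3347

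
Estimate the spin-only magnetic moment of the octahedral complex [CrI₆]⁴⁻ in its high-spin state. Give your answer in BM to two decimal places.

4.90 BM

Each I⁻ contributes -1; 6 × (-1) = -6. With overall charge -4, Cr is in the +2 oxidation state.
Cr sits in group 6; removing 2 electrons leaves Cr²⁺ with 6 − 2 = 4 d electrons.
Configuration: t2g^3 e_g^1 → 4 unpaired electrons.
μ(spin-only) = √[4(4+2)] = √24 ≈ 4.90 BM.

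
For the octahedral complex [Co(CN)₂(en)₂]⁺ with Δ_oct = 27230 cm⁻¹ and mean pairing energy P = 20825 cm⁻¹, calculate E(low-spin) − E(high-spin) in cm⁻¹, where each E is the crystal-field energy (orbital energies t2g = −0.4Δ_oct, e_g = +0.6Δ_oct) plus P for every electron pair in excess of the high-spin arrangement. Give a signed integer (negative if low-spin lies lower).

Ligand charges: 2×(-1) from CN⁻ and 2×(+0) from en sum to -2; with overall charge +1, Co is +3.
Co³⁺: group 9, so d-count = 9 − 3 = 6.
High-spin: t2g^4 e_g^2, CFSE = -0.4Δ_oct = -10892 cm⁻¹.
For low-spin the configuration is t2g^6 e_g^0: orbital energy -2.4 × 27230 = -65352 cm⁻¹, and 2 additional pairs relative to high-spin add 41650 cm⁻¹, giving -23702 cm⁻¹.
E(LS) − E(HS) = -23702 − (-10892) = -12810 cm⁻¹.

-12810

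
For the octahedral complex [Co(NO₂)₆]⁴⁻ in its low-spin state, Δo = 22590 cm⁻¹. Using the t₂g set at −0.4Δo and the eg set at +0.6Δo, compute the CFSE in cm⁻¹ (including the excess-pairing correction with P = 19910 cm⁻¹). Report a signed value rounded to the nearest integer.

-20752

Each NO₂⁻ contributes -1; 6 × (-1) = -6. With overall charge -4, Co is in the +2 oxidation state.
Co is in group 9, so Co²⁺ is d⁷ (9 − 2 = 7).
Electron filling gives t₂g⁶ eg¹.
CFSE(orbital) = 6×(-0.4Δo) + 1×(0.6Δo) = -1.8Δo; with Δo = 22590 cm⁻¹ that is -40662 cm⁻¹.
High-spin d⁷ would be t₂g⁵ eg² with 2 pairs; low-spin has 3, so 1 excess pair costs +1P = +19910 cm⁻¹.
Overall CFSE = -40662 + 19910 = -20752 cm⁻¹.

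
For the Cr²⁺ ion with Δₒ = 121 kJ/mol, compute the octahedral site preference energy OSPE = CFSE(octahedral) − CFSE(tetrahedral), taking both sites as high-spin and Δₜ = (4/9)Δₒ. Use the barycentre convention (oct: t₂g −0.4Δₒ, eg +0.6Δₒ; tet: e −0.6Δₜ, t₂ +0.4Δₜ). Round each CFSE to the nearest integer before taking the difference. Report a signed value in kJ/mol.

-51

Cr²⁺: group 6, so d-count = 6 − 2 = 4.
In an octahedral site d⁴ (HS) is t2g^3 e_g^1, giving CFSE(oct) = -0.6Δₒ = -73 kJ/mol.
Tetrahedral e^2 t2^2 gives -0.4Δₜ = -0.4 × (4/9) × 121 = -22 kJ/mol.
Subtracting, OSPE = -73 − (-22) = -51 kJ/mol.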